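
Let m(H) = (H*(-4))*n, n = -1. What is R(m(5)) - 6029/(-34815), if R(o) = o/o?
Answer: 40844/34815 ≈ 1.1732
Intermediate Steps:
m(H) = 4*H (m(H) = (H*(-4))*(-1) = -4*H*(-1) = 4*H)
R(o) = 1
R(m(5)) - 6029/(-34815) = 1 - 6029/(-34815) = 1 - 6029*(-1/34815) = 1 + 6029/34815 = 40844/34815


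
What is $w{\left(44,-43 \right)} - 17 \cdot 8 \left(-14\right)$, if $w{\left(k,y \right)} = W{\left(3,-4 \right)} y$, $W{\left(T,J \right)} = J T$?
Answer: $2420$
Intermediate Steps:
$w{\left(k,y \right)} = - 12 y$ ($w{\left(k,y \right)} = \left(-4\right) 3 y = - 12 y$)
$w{\left(44,-43 \right)} - 17 \cdot 8 \left(-14\right) = \left(-12\right) \left(-43\right) - 17 \cdot 8 \left(-14\right) = 516 - 136 \left(-14\right) = 516 - -1904 = 516 + 1904 = 2420$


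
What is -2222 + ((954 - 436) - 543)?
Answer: -2247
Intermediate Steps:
-2222 + ((954 - 436) - 543) = -2222 + (518 - 543) = -2222 - 25 = -2247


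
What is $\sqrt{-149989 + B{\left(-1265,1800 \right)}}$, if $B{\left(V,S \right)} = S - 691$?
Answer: $4 i \sqrt{9305} \approx 385.85 i$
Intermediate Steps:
$B{\left(V,S \right)} = -691 + S$ ($B{\left(V,S \right)} = S - 691 = -691 + S$)
$\sqrt{-149989 + B{\left(-1265,1800 \right)}} = \sqrt{-149989 + \left(-691 + 1800\right)} = \sqrt{-149989 + 1109} = \sqrt{-148880} = 4 i \sqrt{9305}$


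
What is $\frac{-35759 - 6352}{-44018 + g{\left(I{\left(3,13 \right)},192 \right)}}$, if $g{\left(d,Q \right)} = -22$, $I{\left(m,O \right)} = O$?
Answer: $\frac{14037}{14680} \approx 0.9562$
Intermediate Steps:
$\frac{-35759 - 6352}{-44018 + g{\left(I{\left(3,13 \right)},192 \right)}} = \frac{-35759 - 6352}{-44018 - 22} = - \frac{42111}{-44040} = \left(-42111\right) \left(- \frac{1}{44040}\right) = \frac{14037}{14680}$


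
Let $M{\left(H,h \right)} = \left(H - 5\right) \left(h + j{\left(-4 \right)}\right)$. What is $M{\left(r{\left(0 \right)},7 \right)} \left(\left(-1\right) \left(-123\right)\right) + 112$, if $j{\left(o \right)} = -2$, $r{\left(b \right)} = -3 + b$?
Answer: $-4808$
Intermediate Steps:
$M{\left(H,h \right)} = \left(-5 + H\right) \left(-2 + h\right)$ ($M{\left(H,h \right)} = \left(H - 5\right) \left(h - 2\right) = \left(-5 + H\right) \left(-2 + h\right)$)
$M{\left(r{\left(0 \right)},7 \right)} \left(\left(-1\right) \left(-123\right)\right) + 112 = \left(10 - 35 - 2 \left(-3 + 0\right) + \left(-3 + 0\right) 7\right) \left(\left(-1\right) \left(-123\right)\right) + 112 = \left(10 - 35 - -6 - 21\right) 123 + 112 = \left(10 - 35 + 6 - 21\right) 123 + 112 = \left(-40\right) 123 + 112 = -4920 + 112 = -4808$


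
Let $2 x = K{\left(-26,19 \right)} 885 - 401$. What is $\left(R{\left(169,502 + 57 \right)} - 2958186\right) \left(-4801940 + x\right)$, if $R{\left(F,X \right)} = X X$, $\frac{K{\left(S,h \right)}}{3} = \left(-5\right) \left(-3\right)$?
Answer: $12652364530740$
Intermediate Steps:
$K{\left(S,h \right)} = 45$ ($K{\left(S,h \right)} = 3 \left(\left(-5\right) \left(-3\right)\right) = 3 \cdot 15 = 45$)
$x = 19712$ ($x = \frac{45 \cdot 885 - 401}{2} = \frac{39825 - 401}{2} = \frac{1}{2} \cdot 39424 = 19712$)
$R{\left(F,X \right)} = X^{2}$
$\left(R{\left(169,502 + 57 \right)} - 2958186\right) \left(-4801940 + x\right) = \left(\left(502 + 57\right)^{2} - 2958186\right) \left(-4801940 + 19712\right) = \left(559^{2} - 2958186\right) \left(-4782228\right) = \left(312481 - 2958186\right) \left(-4782228\right) = \left(-2645705\right) \left(-4782228\right) = 12652364530740$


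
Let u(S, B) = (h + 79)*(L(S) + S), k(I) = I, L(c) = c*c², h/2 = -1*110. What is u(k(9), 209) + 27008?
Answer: -77050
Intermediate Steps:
h = -220 (h = 2*(-1*110) = 2*(-110) = -220)
L(c) = c³
u(S, B) = -141*S - 141*S³ (u(S, B) = (-220 + 79)*(S³ + S) = -141*(S + S³) = -141*S - 141*S³)
u(k(9), 209) + 27008 = 141*9*(-1 - 1*9²) + 27008 = 141*9*(-1 - 1*81) + 27008 = 141*9*(-1 - 81) + 27008 = 141*9*(-82) + 27008 = -104058 + 27008 = -77050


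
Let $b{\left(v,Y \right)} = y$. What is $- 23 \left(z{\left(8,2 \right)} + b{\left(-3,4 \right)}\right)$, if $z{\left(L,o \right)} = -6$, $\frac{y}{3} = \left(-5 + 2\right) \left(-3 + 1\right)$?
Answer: $-276$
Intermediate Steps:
$y = 18$ ($y = 3 \left(-5 + 2\right) \left(-3 + 1\right) = 3 \left(\left(-3\right) \left(-2\right)\right) = 3 \cdot 6 = 18$)
$b{\left(v,Y \right)} = 18$
$- 23 \left(z{\left(8,2 \right)} + b{\left(-3,4 \right)}\right) = - 23 \left(-6 + 18\right) = \left(-23\right) 12 = -276$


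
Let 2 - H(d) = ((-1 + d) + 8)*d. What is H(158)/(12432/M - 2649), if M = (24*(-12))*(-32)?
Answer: 5005056/508349 ≈ 9.8457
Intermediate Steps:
M = 9216 (M = -288*(-32) = 9216)
H(d) = 2 - d*(7 + d) (H(d) = 2 - ((-1 + d) + 8)*d = 2 - (7 + d)*d = 2 - d*(7 + d))
H(158)/(12432/M - 2649) = (2 - 1*158**2 - 7*158)/(12432/9216 - 2649) = (2 - 1*24964 - 1106)/(12432*(1/9216) - 2649) = (2 - 24964 - 1106)/(259/192 - 2649) = -26068/(-508349/192) = -26068*(-192/508349) = 5005056/508349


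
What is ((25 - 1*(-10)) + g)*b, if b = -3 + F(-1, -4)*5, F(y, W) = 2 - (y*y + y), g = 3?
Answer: 266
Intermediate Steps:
F(y, W) = 2 - y - y² (F(y, W) = 2 - (y² + y) = 2 - (y + y²) = 2 + (-y - y²) = 2 - y - y²)
b = 7 (b = -3 + (2 - 1*(-1) - 1*(-1)²)*5 = -3 + (2 + 1 - 1*1)*5 = -3 + (2 + 1 - 1)*5 = -3 + 2*5 = -3 + 10 = 7)
((25 - 1*(-10)) + g)*b = ((25 - 1*(-10)) + 3)*7 = ((25 + 10) + 3)*7 = (35 + 3)*7 = 38*7 = 266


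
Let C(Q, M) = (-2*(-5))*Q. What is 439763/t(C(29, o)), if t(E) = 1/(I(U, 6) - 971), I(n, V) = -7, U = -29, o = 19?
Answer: -430088214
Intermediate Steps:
C(Q, M) = 10*Q
t(E) = -1/978 (t(E) = 1/(-7 - 971) = 1/(-978) = -1/978)
439763/t(C(29, o)) = 439763/(-1/978) = 439763*(-978) = -430088214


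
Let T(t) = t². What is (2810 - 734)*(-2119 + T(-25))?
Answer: -3101544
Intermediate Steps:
(2810 - 734)*(-2119 + T(-25)) = (2810 - 734)*(-2119 + (-25)²) = 2076*(-2119 + 625) = 2076*(-1494) = -3101544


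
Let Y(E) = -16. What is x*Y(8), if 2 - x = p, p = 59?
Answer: 912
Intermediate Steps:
x = -57 (x = 2 - 1*59 = 2 - 59 = -57)
x*Y(8) = -57*(-16) = 912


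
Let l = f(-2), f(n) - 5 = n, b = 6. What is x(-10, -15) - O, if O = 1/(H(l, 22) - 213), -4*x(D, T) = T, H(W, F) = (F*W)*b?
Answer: 2741/732 ≈ 3.7445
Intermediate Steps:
f(n) = 5 + n
l = 3 (l = 5 - 2 = 3)
H(W, F) = 6*F*W (H(W, F) = (F*W)*6 = 6*F*W)
x(D, T) = -T/4
O = 1/183 (O = 1/(6*22*3 - 213) = 1/(396 - 213) = 1/183 ≈ 0.0054645)
x(-10, -15) - O = -¼*(-15) - 1*1/183 = 15/4 - 1/183 = 2741/732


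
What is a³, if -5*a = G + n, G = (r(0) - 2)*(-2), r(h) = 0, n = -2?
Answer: -8/125 ≈ -0.064000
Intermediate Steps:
G = 4 (G = (0 - 2)*(-2) = -2*(-2) = 4)
a = -⅖ (a = -(4 - 2)/5 = -⅕*2 = -⅖ ≈ -0.40000)
a³ = (-⅖)³ = -8/125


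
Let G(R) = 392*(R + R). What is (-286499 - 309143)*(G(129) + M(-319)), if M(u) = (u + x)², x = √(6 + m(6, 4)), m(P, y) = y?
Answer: -120859931294 + 380019596*√10 ≈ -1.1966e+11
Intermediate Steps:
G(R) = 784*R (G(R) = 392*(2*R) = 784*R)
x = √10 (x = √(6 + 4) = √10 ≈ 3.1623)
M(u) = (u + √10)²
(-286499 - 309143)*(G(129) + M(-319)) = (-286499 - 309143)*(784*129 + (-319 + √10)²) = -595642*(101136 + (-319 + √10)²) = -60240849312 - 595642*(-319 + √10)²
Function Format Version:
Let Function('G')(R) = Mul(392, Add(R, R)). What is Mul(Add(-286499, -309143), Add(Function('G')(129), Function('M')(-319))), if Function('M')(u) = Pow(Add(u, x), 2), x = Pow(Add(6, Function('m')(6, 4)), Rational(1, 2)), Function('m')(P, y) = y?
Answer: Add(-120859931294, Mul(380019596, Pow(10, Rational(1, 2)))) ≈ -1.1966e+11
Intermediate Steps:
Function('G')(R) = Mul(784, R) (Function('G')(R) = Mul(392, Mul(2, R)) = Mul(784, R))
x = Pow(10, Rational(1, 2)) (x = Pow(Add(6, 4), Rational(1, 2)) = Pow(10, Rational(1, 2)) ≈ 3.1623)
Function('M')(u) = Pow(Add(u, Pow(10, Rational(1, 2))), 2)
Mul(Add(-286499, -309143), Add(Function('G')(129), Function('M')(-319))) = Mul(Add(-286499, -309143), Add(Mul(784, 129), Pow(Add(-319, Pow(10, Rational(1, 2))), 2))) = Mul(-595642, Add(101136, Pow(Add(-319, Pow(10, Rational(1, 2))), 2))) = Add(-60240849312, Mul(-595642, Pow(Add(-319, Pow(10, Rational(1, 2))), 2)))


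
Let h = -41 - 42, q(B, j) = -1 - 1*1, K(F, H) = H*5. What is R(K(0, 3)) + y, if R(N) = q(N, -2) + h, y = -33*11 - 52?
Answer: -500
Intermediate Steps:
K(F, H) = 5*H
y = -415 (y = -363 - 52 = -415)
q(B, j) = -2 (q(B, j) = -1 - 1 = -2)
h = -83
R(N) = -85 (R(N) = -2 - 83 = -85)
R(K(0, 3)) + y = -85 - 415 = -500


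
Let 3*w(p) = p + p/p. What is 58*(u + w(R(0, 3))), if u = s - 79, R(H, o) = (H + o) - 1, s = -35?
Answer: -6554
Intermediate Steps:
R(H, o) = -1 + H + o
u = -114 (u = -35 - 79 = -114)
w(p) = ⅓ + p/3 (w(p) = (p + p/p)/3 = (p + 1)/3 = (1 + p)/3 = ⅓ + p/3)
58*(u + w(R(0, 3))) = 58*(-114 + (⅓ + (-1 + 0 + 3)/3)) = 58*(-114 + (⅓ + (⅓)*2)) = 58*(-114 + (⅓ + ⅔)) = 58*(-114 + 1) = 58*(-113) = -6554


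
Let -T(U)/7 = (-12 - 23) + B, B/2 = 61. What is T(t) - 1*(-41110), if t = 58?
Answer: 40501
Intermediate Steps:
B = 122 (B = 2*61 = 122)
T(U) = -609 (T(U) = -7*((-12 - 23) + 122) = -7*(-35 + 122) = -7*87 = -609)
T(t) - 1*(-41110) = -609 - 1*(-41110) = -609 + 41110 = 40501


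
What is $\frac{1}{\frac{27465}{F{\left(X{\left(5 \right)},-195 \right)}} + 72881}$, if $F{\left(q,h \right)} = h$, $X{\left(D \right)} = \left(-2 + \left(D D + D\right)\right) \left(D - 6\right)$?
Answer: $\frac{13}{945622} \approx 1.3748 \cdot 10^{-5}$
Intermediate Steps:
$X{\left(D \right)} = \left(-6 + D\right) \left(-2 + D + D^{2}\right)$ ($X{\left(D \right)} = \left(-2 + \left(D^{2} + D\right)\right) \left(-6 + D\right) = \left(-2 + \left(D + D^{2}\right)\right) \left(-6 + D\right) = \left(-2 + D + D^{2}\right) \left(-6 + D\right) = \left(-6 + D\right) \left(-2 + D + D^{2}\right)$)
$\frac{1}{\frac{27465}{F{\left(X{\left(5 \right)},-195 \right)}} + 72881} = \frac{1}{\frac{27465}{-195} + 72881} = \frac{1}{27465 \left(- \frac{1}{195}\right) + 72881} = \frac{1}{- \frac{1831}{13} + 72881} = \frac{1}{\frac{945622}{13}} = \frac{13}{945622}$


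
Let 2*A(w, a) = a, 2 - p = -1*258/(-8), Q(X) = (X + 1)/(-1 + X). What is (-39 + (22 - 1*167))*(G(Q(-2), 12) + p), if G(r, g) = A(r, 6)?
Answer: 5014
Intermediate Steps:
Q(X) = (1 + X)/(-1 + X)
p = -121/4 (p = 2 - (-1*258)/(-8) = 2 - (-258)*(-1)/8 = 2 - 1*129/4 = 2 - 129/4 = -121/4 ≈ -30.250)
A(w, a) = a/2
G(r, g) = 3 (G(r, g) = (1/2)*6 = 3)
(-39 + (22 - 1*167))*(G(Q(-2), 12) + p) = (-39 + (22 - 1*167))*(3 - 121/4) = (-39 + (22 - 167))*(-109/4) = (-39 - 145)*(-109/4) = -184*(-109/4) = 5014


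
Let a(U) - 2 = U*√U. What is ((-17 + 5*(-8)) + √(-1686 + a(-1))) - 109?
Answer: -166 + √(-1684 - I) ≈ -165.99 - 41.037*I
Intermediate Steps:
a(U) = 2 + U^(3/2) (a(U) = 2 + U*√U = 2 + U^(3/2))
((-17 + 5*(-8)) + √(-1686 + a(-1))) - 109 = ((-17 + 5*(-8)) + √(-1686 + (2 + (-1)^(3/2)))) - 109 = ((-17 - 40) + √(-1686 + (2 - I))) - 109 = (-57 + √(-1684 - I)) - 109 = -166 + √(-1684 - I)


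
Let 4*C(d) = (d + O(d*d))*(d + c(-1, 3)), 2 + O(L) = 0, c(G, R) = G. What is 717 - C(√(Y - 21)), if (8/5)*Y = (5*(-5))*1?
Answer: 23221/32 + 3*I*√586/16 ≈ 725.66 + 4.5389*I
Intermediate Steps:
Y = -125/8 (Y = 5*((5*(-5))*1)/8 = 5*(-25*1)/8 = (5/8)*(-25) = -125/8 ≈ -15.625)
O(L) = -2 (O(L) = -2 + 0 = -2)
C(d) = (-1 + d)*(-2 + d)/4 (C(d) = ((d - 2)*(d - 1))/4 = ((-2 + d)*(-1 + d))/4 = ((-1 + d)*(-2 + d))/4 = (-1 + d)*(-2 + d)/4)
717 - C(√(Y - 21)) = 717 - (½ - 3*√(-125/8 - 21)/4 + (√(-125/8 - 21))²/4) = 717 - (½ - 3*I*√586/16 + (√(-293/8))²/4) = 717 - (½ - 3*I*√586/16 + (I*√586/4)²/4) = 717 - (½ - 3*I*√586/16 + (¼)*(-293/8)) = 717 - (½ - 3*I*√586/16 - 293/32) = 717 - (-277/32 - 3*I*√586/16) = 717 + (277/32 + 3*I*√586/16) = 23221/32 + 3*I*√586/16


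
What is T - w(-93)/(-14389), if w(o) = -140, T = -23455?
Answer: -337494135/14389 ≈ -23455.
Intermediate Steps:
T - w(-93)/(-14389) = -23455 - (-140)/(-14389) = -23455 - (-140)*(-1)/14389 = -23455 - 1*140/14389 = -23455 - 140/14389 = -337494135/14389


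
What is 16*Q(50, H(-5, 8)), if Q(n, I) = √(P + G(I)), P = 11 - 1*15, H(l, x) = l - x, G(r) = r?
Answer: 16*I*√17 ≈ 65.97*I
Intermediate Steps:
P = -4 (P = 11 - 15 = -4)
Q(n, I) = √(-4 + I)
16*Q(50, H(-5, 8)) = 16*√(-4 + (-5 - 1*8)) = 16*√(-4 + (-5 - 8)) = 16*√(-4 - 13) = 16*√(-17) = 16*(I*√17) = 16*I*√17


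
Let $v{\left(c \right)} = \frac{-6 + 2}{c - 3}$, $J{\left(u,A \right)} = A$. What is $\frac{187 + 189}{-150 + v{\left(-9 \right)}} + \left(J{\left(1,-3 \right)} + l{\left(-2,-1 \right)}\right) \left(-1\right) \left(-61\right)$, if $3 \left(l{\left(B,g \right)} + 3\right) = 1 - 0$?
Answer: $- \frac{468997}{1347} \approx -348.18$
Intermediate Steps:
$l{\left(B,g \right)} = - \frac{8}{3}$ ($l{\left(B,g \right)} = -3 + \frac{1 - 0}{3} = -3 + \frac{1 + 0}{3} = -3 + \frac{1}{3} \cdot 1 = -3 + \frac{1}{3} = - \frac{8}{3}$)
$v{\left(c \right)} = - \frac{4}{-3 + c}$
$\frac{187 + 189}{-150 + v{\left(-9 \right)}} + \left(J{\left(1,-3 \right)} + l{\left(-2,-1 \right)}\right) \left(-1\right) \left(-61\right) = \frac{187 + 189}{-150 - \frac{4}{-3 - 9}} + \left(-3 - \frac{8}{3}\right) \left(-1\right) \left(-61\right) = \frac{376}{-150 - \frac{4}{-12}} + \left(- \frac{17}{3}\right) \left(-1\right) \left(-61\right) = \frac{376}{-150 - - \frac{1}{3}} + \frac{17}{3} \left(-61\right) = \frac{376}{-150 + \frac{1}{3}} - \frac{1037}{3} = \frac{376}{- \frac{449}{3}} - \frac{1037}{3} = 376 \left(- \frac{3}{449}\right) - \frac{1037}{3} = - \frac{1128}{449} - \frac{1037}{3} = - \frac{468997}{1347}$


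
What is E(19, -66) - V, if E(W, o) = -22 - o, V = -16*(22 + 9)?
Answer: 540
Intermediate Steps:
V = -496 (V = -16*31 = -496)
E(19, -66) - V = (-22 - 1*(-66)) - 1*(-496) = (-22 + 66) + 496 = 44 + 496 = 540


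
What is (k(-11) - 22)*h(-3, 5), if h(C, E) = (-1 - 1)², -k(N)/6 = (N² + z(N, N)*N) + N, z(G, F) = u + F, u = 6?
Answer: -4048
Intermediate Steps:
z(G, F) = 6 + F
k(N) = -6*N - 6*N² - 6*N*(6 + N) (k(N) = -6*((N² + (6 + N)*N) + N) = -6*((N² + N*(6 + N)) + N) = -6*(N + N² + N*(6 + N)) = -6*N - 6*N² - 6*N*(6 + N))
h(C, E) = 4 (h(C, E) = (-2)² = 4)
(k(-11) - 22)*h(-3, 5) = (-6*(-11)*(7 + 2*(-11)) - 22)*4 = (-6*(-11)*(7 - 22) - 22)*4 = (-6*(-11)*(-15) - 22)*4 = (-990 - 22)*4 = -1012*4 = -4048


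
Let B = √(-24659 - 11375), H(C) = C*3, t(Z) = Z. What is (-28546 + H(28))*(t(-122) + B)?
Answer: 3472364 - 28462*I*√36034 ≈ 3.4724e+6 - 5.4028e+6*I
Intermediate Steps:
H(C) = 3*C
B = I*√36034 (B = √(-36034) = I*√36034 ≈ 189.83*I)
(-28546 + H(28))*(t(-122) + B) = (-28546 + 3*28)*(-122 + I*√36034) = (-28546 + 84)*(-122 + I*√36034) = -28462*(-122 + I*√36034) = 3472364 - 28462*I*√36034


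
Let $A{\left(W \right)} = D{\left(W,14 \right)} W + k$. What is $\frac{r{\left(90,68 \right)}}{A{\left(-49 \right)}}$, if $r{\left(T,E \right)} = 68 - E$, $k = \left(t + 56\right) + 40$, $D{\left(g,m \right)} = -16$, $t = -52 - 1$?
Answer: $0$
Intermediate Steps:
$t = -53$
$k = 43$ ($k = \left(-53 + 56\right) + 40 = 3 + 40 = 43$)
$A{\left(W \right)} = 43 - 16 W$ ($A{\left(W \right)} = - 16 W + 43 = 43 - 16 W$)
$\frac{r{\left(90,68 \right)}}{A{\left(-49 \right)}} = \frac{68 - 68}{43 - -784} = \frac{68 - 68}{43 + 784} = \frac{0}{827} = 0 \cdot \frac{1}{827} = 0$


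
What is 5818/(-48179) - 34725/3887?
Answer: -1695630341/187271773 ≈ -9.0544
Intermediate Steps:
5818/(-48179) - 34725/3887 = 5818*(-1/48179) - 34725*1/3887 = -5818/48179 - 34725/3887 = -1695630341/187271773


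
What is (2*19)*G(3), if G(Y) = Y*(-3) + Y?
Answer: -228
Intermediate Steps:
G(Y) = -2*Y (G(Y) = -3*Y + Y = -2*Y)
(2*19)*G(3) = (2*19)*(-2*3) = 38*(-6) = -228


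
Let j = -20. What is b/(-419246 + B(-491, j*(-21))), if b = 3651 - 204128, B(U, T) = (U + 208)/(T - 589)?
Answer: 33880613/70852291 ≈ 0.47819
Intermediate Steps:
B(U, T) = (208 + U)/(-589 + T)
b = -200477
b/(-419246 + B(-491, j*(-21))) = -200477/(-419246 + (208 - 491)/(-589 - 20*(-21))) = -200477/(-419246 - 283/(-589 + 420)) = -200477/(-419246 - 283/(-169)) = -200477/(-419246 - 1/169*(-283)) = -200477/(-419246 + 283/169) = -200477/(-70852291/169) = -200477*(-169/70852291) = 33880613/70852291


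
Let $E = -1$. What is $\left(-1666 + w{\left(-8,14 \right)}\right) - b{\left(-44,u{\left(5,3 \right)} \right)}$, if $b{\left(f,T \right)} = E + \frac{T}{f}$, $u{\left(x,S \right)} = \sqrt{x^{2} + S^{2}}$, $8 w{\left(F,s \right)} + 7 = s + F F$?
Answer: $- \frac{13249}{8} + \frac{\sqrt{34}}{44} \approx -1656.0$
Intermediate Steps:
$w{\left(F,s \right)} = - \frac{7}{8} + \frac{s}{8} + \frac{F^{2}}{8}$ ($w{\left(F,s \right)} = - \frac{7}{8} + \frac{s + F F}{8} = - \frac{7}{8} + \frac{s + F^{2}}{8} = - \frac{7}{8} + \left(\frac{s}{8} + \frac{F^{2}}{8}\right) = - \frac{7}{8} + \frac{s}{8} + \frac{F^{2}}{8}$)
$u{\left(x,S \right)} = \sqrt{S^{2} + x^{2}}$
$b{\left(f,T \right)} = -1 + \frac{T}{f}$
$\left(-1666 + w{\left(-8,14 \right)}\right) - b{\left(-44,u{\left(5,3 \right)} \right)} = \left(-1666 + \left(- \frac{7}{8} + \frac{1}{8} \cdot 14 + \frac{\left(-8\right)^{2}}{8}\right)\right) - \frac{\sqrt{3^{2} + 5^{2}} - -44}{-44} = \left(-1666 + \left(- \frac{7}{8} + \frac{7}{4} + \frac{1}{8} \cdot 64\right)\right) - - \frac{\sqrt{9 + 25} + 44}{44} = \left(-1666 + \left(- \frac{7}{8} + \frac{7}{4} + 8\right)\right) - - \frac{\sqrt{34} + 44}{44} = \left(-1666 + \frac{71}{8}\right) - - \frac{44 + \sqrt{34}}{44} = - \frac{13257}{8} - \left(-1 - \frac{\sqrt{34}}{44}\right) = - \frac{13257}{8} + \left(1 + \frac{\sqrt{34}}{44}\right) = - \frac{13249}{8} + \frac{\sqrt{34}}{44}$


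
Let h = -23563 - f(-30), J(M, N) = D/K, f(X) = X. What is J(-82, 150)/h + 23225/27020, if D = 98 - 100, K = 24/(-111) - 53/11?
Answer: 223973399609/260576108268 ≈ 0.85953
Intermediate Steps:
K = -2049/407 (K = 24*(-1/111) - 53*1/11 = -8/37 - 53/11 = -2049/407 ≈ -5.0344)
D = -2
J(M, N) = 814/2049 (J(M, N) = -2/(-2049/407) = -2*(-407/2049) = 814/2049)
h = -23533 (h = -23563 - 1*(-30) = -23563 + 30 = -23533)
J(-82, 150)/h + 23225/27020 = (814/2049)/(-23533) + 23225/27020 = (814/2049)*(-1/23533) + 23225*(1/27020) = -814/48219117 + 4645/5404 = 223973399609/260576108268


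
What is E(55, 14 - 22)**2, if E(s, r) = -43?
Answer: 1849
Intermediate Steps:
E(55, 14 - 22)**2 = (-43)**2 = 1849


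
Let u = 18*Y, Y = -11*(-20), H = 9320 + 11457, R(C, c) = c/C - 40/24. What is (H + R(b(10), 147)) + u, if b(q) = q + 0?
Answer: 742501/30 ≈ 24750.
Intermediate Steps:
b(q) = q
R(C, c) = -5/3 + c/C (R(C, c) = c/C - 40*1/24 = c/C - 5/3 = -5/3 + c/C)
H = 20777
Y = 220
u = 3960 (u = 18*220 = 3960)
(H + R(b(10), 147)) + u = (20777 + (-5/3 + 147/10)) + 3960 = (20777 + 391/30) + 3960 = 623701/30 + 3960 = 742501/30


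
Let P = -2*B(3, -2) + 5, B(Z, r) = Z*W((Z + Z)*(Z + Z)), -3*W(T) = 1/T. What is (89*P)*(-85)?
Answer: -688415/18 ≈ -38245.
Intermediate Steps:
W(T) = -1/(3*T)
B(Z, r) = -1/(12*Z) (B(Z, r) = Z*(-1/(3*(Z + Z)²)) = Z*(-1/(4*Z²)/3) = Z*(-1/(12*Z²)) = -1/(12*Z))
P = 91/18 (P = -(-1)/(6*3) + 5 = -2*(-1/36) + 5 = 1/18 + 5 = 91/18 ≈ 5.0556)
(89*P)*(-85) = (89*(91/18))*(-85) = (8099/18)*(-85) = -688415/18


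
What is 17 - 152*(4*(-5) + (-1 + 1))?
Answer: 3057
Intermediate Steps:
17 - 152*(4*(-5) + (-1 + 1)) = 17 - 152*(-20 + 0) = 17 - 152*(-20) = 17 + 3040 = 3057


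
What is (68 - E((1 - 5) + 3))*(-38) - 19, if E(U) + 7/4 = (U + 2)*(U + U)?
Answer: -5491/2 ≈ -2745.5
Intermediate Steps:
E(U) = -7/4 + 2*U*(2 + U) (E(U) = -7/4 + (U + 2)*(U + U) = -7/4 + (2 + U)*(2*U) = -7/4 + 2*U*(2 + U))
(68 - E((1 - 5) + 3))*(-38) - 19 = (68 - (-7/4 + 2*((1 - 5) + 3)**2 + 4*((1 - 5) + 3)))*(-38) - 19 = (68 - (-7/4 + 2*(-4 + 3)**2 + 4*(-4 + 3)))*(-38) - 19 = (68 - (-7/4 + 2*(-1)**2 + 4*(-1)))*(-38) - 19 = (68 - (-7/4 + 2*1 - 4))*(-38) - 19 = (68 - (-7/4 + 2 - 4))*(-38) - 19 = (68 - 1*(-15/4))*(-38) - 19 = (68 + 15/4)*(-38) - 19 = (287/4)*(-38) - 19 = -5453/2 - 19 = -5491/2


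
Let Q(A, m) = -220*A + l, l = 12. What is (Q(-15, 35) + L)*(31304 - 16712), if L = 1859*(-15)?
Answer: -358569216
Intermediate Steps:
L = -27885
Q(A, m) = 12 - 220*A (Q(A, m) = -220*A + 12 = 12 - 220*A)
(Q(-15, 35) + L)*(31304 - 16712) = ((12 - 220*(-15)) - 27885)*(31304 - 16712) = ((12 + 3300) - 27885)*14592 = (3312 - 27885)*14592 = -24573*14592 = -358569216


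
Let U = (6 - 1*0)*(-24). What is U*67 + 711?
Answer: -8937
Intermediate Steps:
U = -144 (U = (6 + 0)*(-24) = 6*(-24) = -144)
U*67 + 711 = -144*67 + 711 = -9648 + 711 = -8937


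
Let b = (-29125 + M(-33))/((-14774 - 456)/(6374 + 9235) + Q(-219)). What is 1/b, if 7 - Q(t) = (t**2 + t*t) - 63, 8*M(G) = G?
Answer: 11969352784/3637412097 ≈ 3.2906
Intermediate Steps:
M(G) = G/8
Q(t) = 70 - 2*t**2 (Q(t) = 7 - ((t**2 + t*t) - 63) = 7 - ((t**2 + t**2) - 63) = 7 - (2*t**2 - 63) = 7 - (-63 + 2*t**2) = 7 + (63 - 2*t**2) = 70 - 2*t**2)
b = 3637412097/11969352784 (b = (-29125 + (1/8)*(-33))/((-14774 - 456)/(6374 + 9235) + (70 - 2*(-219)**2)) = (-29125 - 33/8)/(-15230/15609 + (70 - 2*47961)) = -233033/(8*(-15230*1/15609 + (70 - 95922))) = -233033/(8*(-15230/15609 - 95852)) = -233033/(8*(-1496169098/15609)) = -233033/8*(-15609/1496169098) = 3637412097/11969352784 ≈ 0.30389)
1/b = 1/(3637412097/11969352784) = 11969352784/3637412097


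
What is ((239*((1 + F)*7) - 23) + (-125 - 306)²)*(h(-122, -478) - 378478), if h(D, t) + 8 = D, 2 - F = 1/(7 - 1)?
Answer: -216349673176/3 ≈ -7.2117e+10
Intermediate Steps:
F = 11/6 (F = 2 - 1/(7 - 1) = 2 - 1/6 = 2 - 1*⅙ = 2 - ⅙ = 11/6 ≈ 1.8333)
h(D, t) = -8 + D
((239*((1 + F)*7) - 23) + (-125 - 306)²)*(h(-122, -478) - 378478) = ((239*((1 + 11/6)*7) - 23) + (-125 - 306)²)*((-8 - 122) - 378478) = ((239*((17/6)*7) - 23) + (-431)²)*(-130 - 378478) = ((239*(119/6) - 23) + 185761)*(-378608) = ((28441/6 - 23) + 185761)*(-378608) = (28303/6 + 185761)*(-378608) = (1142869/6)*(-378608) = -216349673176/3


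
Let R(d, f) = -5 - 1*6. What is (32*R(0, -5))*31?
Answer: -10912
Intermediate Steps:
R(d, f) = -11 (R(d, f) = -5 - 6 = -11)
(32*R(0, -5))*31 = (32*(-11))*31 = -352*31 = -10912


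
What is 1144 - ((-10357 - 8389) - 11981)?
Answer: 31871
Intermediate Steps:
1144 - ((-10357 - 8389) - 11981) = 1144 - (-18746 - 11981) = 1144 - 1*(-30727) = 1144 + 30727 = 31871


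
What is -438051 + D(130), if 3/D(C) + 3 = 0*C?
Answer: -438052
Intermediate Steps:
D(C) = -1 (D(C) = 3/(-3 + 0*C) = 3/(-3 + 0) = 3/(-3) = 3*(-⅓) = -1)
-438051 + D(130) = -438051 - 1 = -438052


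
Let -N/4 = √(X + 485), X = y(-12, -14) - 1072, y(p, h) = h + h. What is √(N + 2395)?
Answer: √(2395 - 4*I*√615) ≈ 48.949 - 1.0133*I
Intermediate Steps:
y(p, h) = 2*h
X = -1100 (X = 2*(-14) - 1072 = -28 - 1072 = -1100)
N = -4*I*√615 (N = -4*√(-1100 + 485) = -4*I*√615 ≈ -99.197*I)
√(N + 2395) = √(-4*I*√615 + 2395) = √(2395 - 4*I*√615)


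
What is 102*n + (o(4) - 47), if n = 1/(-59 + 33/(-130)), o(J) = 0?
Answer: -375301/7703 ≈ -48.721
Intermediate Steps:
n = -130/7703 (n = 1/(-59 + 33*(-1/130)) = 1/(-59 - 33/130) = 1/(-7703/130) = -130/7703 ≈ -0.016877)
102*n + (o(4) - 47) = 102*(-130/7703) + (0 - 47) = -13260/7703 - 47 = -375301/7703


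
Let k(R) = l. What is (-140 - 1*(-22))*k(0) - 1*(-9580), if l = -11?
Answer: 10878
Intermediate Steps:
k(R) = -11
(-140 - 1*(-22))*k(0) - 1*(-9580) = (-140 - 1*(-22))*(-11) - 1*(-9580) = (-140 + 22)*(-11) + 9580 = -118*(-11) + 9580 = 1298 + 9580 = 10878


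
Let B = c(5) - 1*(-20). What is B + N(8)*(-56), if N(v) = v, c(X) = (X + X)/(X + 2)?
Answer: -2986/7 ≈ -426.57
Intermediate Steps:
c(X) = 2*X/(2 + X) (c(X) = (2*X)/(2 + X) = 2*X/(2 + X))
B = 150/7 (B = 2*5/(2 + 5) - 1*(-20) = 2*5/7 + 20 = 2*5*(1/7) + 20 = 10/7 + 20 = 150/7 ≈ 21.429)
B + N(8)*(-56) = 150/7 + 8*(-56) = 150/7 - 448 = -2986/7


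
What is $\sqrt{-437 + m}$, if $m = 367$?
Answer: $i \sqrt{70} \approx 8.3666 i$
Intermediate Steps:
$\sqrt{-437 + m} = \sqrt{-437 + 367} = \sqrt{-70} = i \sqrt{70}$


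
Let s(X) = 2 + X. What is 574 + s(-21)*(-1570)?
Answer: 30404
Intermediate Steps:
574 + s(-21)*(-1570) = 574 + (2 - 21)*(-1570) = 574 - 19*(-1570) = 574 + 29830 = 30404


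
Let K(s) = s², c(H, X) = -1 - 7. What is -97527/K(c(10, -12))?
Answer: -97527/64 ≈ -1523.9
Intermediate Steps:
c(H, X) = -8
-97527/K(c(10, -12)) = -97527/((-8)²) = -97527/64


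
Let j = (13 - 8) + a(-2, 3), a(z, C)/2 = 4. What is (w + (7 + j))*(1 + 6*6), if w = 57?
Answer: 2849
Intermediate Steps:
a(z, C) = 8 (a(z, C) = 2*4 = 8)
j = 13 (j = (13 - 8) + 8 = 5 + 8 = 13)
(w + (7 + j))*(1 + 6*6) = (57 + (7 + 13))*(1 + 6*6) = (57 + 20)*(1 + 36) = 77*37 = 2849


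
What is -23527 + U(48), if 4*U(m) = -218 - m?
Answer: -47187/2 ≈ -23594.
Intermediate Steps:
U(m) = -109/2 - m/4 (U(m) = (-218 - m)/4 = -109/2 - m/4)
-23527 + U(48) = -23527 + (-109/2 - 1/4*48) = -23527 + (-109/2 - 12) = -23527 - 133/2 = -47187/2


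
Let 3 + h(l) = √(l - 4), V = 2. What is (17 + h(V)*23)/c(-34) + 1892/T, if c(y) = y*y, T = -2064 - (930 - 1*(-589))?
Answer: -593367/1035487 + 23*I*√2/1156 ≈ -0.57303 + 0.028137*I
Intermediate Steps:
h(l) = -3 + √(-4 + l) (h(l) = -3 + √(l - 4) = -3 + √(-4 + l))
T = -3583 (T = -2064 - (930 + 589) = -2064 - 1*1519 = -2064 - 1519 = -3583)
c(y) = y²
(17 + h(V)*23)/c(-34) + 1892/T = (17 + (-3 + √(-4 + 2))*23)/((-34)²) + 1892/(-3583) = (17 + (-3 + √(-2))*23)/1156 + 1892*(-1/3583) = (17 + (-3 + I*√2)*23)*(1/1156) - 1892/3583 = (17 + (-69 + 23*I*√2))*(1/1156) - 1892/3583 = (-52 + 23*I*√2)*(1/1156) - 1892/3583 = (-13/289 + 23*I*√2/1156) - 1892/3583 = -593367/1035487 + 23*I*√2/1156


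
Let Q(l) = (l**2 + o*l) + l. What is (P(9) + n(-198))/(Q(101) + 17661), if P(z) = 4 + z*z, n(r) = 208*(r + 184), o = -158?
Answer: -2827/12005 ≈ -0.23549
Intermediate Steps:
Q(l) = l**2 - 157*l (Q(l) = (l**2 - 158*l) + l = l**2 - 157*l)
n(r) = 38272 + 208*r (n(r) = 208*(184 + r) = 38272 + 208*r)
P(z) = 4 + z**2
(P(9) + n(-198))/(Q(101) + 17661) = ((4 + 9**2) + (38272 + 208*(-198)))/(101*(-157 + 101) + 17661) = ((4 + 81) + (38272 - 41184))/(101*(-56) + 17661) = (85 - 2912)/(-5656 + 17661) = -2827/12005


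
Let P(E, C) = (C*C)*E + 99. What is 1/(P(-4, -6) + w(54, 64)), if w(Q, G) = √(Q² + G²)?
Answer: 45/4987 + 2*√1753/4987 ≈ 0.025815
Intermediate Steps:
w(Q, G) = √(G² + Q²)
P(E, C) = 99 + E*C² (P(E, C) = C²*E + 99 = E*C² + 99 = 99 + E*C²)
1/(P(-4, -6) + w(54, 64)) = 1/((99 - 4*(-6)²) + √(64² + 54²)) = 1/((99 - 4*36) + √(4096 + 2916)) = 1/((99 - 144) + √7012) = 1/(-45 + 2*√1753)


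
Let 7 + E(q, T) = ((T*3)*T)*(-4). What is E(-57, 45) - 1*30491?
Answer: -54798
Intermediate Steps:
E(q, T) = -7 - 12*T² (E(q, T) = -7 + ((T*3)*T)*(-4) = -7 + ((3*T)*T)*(-4) = -7 + (3*T²)*(-4) = -7 - 12*T²)
E(-57, 45) - 1*30491 = (-7 - 12*45²) - 1*30491 = (-7 - 12*2025) - 30491 = (-7 - 24300) - 30491 = -24307 - 30491 = -54798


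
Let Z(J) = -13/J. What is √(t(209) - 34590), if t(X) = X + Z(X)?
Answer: I*√1501799178/209 ≈ 185.42*I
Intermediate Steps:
t(X) = X - 13/X
√(t(209) - 34590) = √((209 - 13/209) - 34590) = √(43668/209 - 34590) = √(-7185642/209) = I*√1501799178/209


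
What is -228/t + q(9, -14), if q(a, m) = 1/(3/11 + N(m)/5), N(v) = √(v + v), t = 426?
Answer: -78719/256523 - 1210*I*√7/3613 ≈ -0.30687 - 0.88607*I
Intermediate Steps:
N(v) = √2*√v (N(v) = √(2*v) = √2*√v)
q(a, m) = 1/(3/11 + √2*√m/5) (q(a, m) = 1/(3/11 + (√2*√m)/5) = 1/(3*(1/11) + (√2*√m)*(⅕)) = 1/(3/11 + √2*√m/5))
-228/t + q(9, -14) = -228/426 + 55/(15 + 11*√2*√(-14)) = -228*1/426 + 55/(15 + 11*√2*(I*√14)) = -38/71 + 55/(15 + 22*I*√7)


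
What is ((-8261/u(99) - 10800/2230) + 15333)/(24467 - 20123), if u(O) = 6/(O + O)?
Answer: -2390605/40363 ≈ -59.228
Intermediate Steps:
u(O) = 3/O (u(O) = 6/((2*O)) = 6*(1/(2*O)) = 3/O)
((-8261/u(99) - 10800/2230) + 15333)/(24467 - 20123) = ((-8261/(3/99) - 10800/2230) + 15333)/(24467 - 20123) = ((-8261/(3*(1/99)) - 10800*1/2230) + 15333)/4344 = ((-8261/1/33 - 1080/223) + 15333)*(1/4344) = ((-8261*33 - 1080/223) + 15333)*(1/4344) = ((-272613 - 1080/223) + 15333)*(1/4344) = (-60793779/223 + 15333)*(1/4344) = -57374520/223*1/4344 = -2390605/40363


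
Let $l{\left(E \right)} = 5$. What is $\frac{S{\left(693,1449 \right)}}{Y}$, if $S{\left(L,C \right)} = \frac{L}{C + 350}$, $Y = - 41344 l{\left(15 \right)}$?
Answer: $- \frac{99}{53127040} \approx -1.8635 \cdot 10^{-6}$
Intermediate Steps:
$Y = -206720$ ($Y = \left(-41344\right) 5 = -206720$)
$S{\left(L,C \right)} = \frac{L}{350 + C}$
$\frac{S{\left(693,1449 \right)}}{Y} = \frac{693 \frac{1}{350 + 1449}}{-206720} = \frac{693}{1799} \left(- \frac{1}{206720}\right) = 693 \cdot \frac{1}{1799} \left(- \frac{1}{206720}\right) = \frac{99}{257} \left(- \frac{1}{206720}\right) = - \frac{99}{53127040}$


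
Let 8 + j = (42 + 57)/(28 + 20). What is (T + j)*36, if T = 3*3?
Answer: 441/4 ≈ 110.25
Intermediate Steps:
T = 9
j = -95/16 (j = -8 + (42 + 57)/(28 + 20) = -8 + 99/48 = -8 + 99*(1/48) = -8 + 33/16 = -95/16 ≈ -5.9375)
(T + j)*36 = (9 - 95/16)*36 = (49/16)*36 = 441/4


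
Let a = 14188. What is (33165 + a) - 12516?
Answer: 34837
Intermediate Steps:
(33165 + a) - 12516 = (33165 + 14188) - 12516 = 47353 - 12516 = 34837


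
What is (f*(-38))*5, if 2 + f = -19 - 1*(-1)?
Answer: 3800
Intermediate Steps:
f = -20 (f = -2 + (-19 - 1*(-1)) = -2 + (-19 + 1) = -2 - 18 = -20)
(f*(-38))*5 = -20*(-38)*5 = 760*5 = 3800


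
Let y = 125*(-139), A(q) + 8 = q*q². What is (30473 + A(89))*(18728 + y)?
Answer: 995042202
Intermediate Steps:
A(q) = -8 + q³ (A(q) = -8 + q*q² = -8 + q³)
y = -17375
(30473 + A(89))*(18728 + y) = (30473 + (-8 + 89³))*(18728 - 17375) = (30473 + (-8 + 704969))*1353 = (30473 + 704961)*1353 = 735434*1353 = 995042202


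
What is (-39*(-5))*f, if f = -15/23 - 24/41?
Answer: -227565/943 ≈ -241.32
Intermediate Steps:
f = -1167/943 (f = -15*1/23 - 24*1/41 = -15/23 - 24/41 = -1167/943 ≈ -1.2375)
(-39*(-5))*f = -39*(-5)*(-1167/943) = 195*(-1167/943) = -227565/943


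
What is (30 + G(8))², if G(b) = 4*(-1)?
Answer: 676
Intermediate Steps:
G(b) = -4
(30 + G(8))² = (30 - 4)² = 26² = 676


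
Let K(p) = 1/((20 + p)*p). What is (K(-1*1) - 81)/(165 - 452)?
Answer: 220/779 ≈ 0.28241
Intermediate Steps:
K(p) = 1/(p*(20 + p))
(K(-1*1) - 81)/(165 - 452) = (1/(((-1*1))*(20 - 1*1)) - 81)/(165 - 452) = (1/((-1)*(20 - 1)) - 81)/(-287) = (-1/19 - 81)*(-1/287) = -1540/19*(-1/287) = 220/779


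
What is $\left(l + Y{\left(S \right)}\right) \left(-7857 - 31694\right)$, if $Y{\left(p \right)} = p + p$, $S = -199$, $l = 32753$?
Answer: $-1279672605$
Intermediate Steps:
$Y{\left(p \right)} = 2 p$
$\left(l + Y{\left(S \right)}\right) \left(-7857 - 31694\right) = \left(32753 + 2 \left(-199\right)\right) \left(-7857 - 31694\right) = \left(32753 - 398\right) \left(-39551\right) = 32355 \left(-39551\right) = -1279672605$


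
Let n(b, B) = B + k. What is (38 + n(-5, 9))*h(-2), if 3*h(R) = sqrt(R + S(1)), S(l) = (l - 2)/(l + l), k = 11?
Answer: 29*I*sqrt(10)/3 ≈ 30.569*I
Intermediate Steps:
n(b, B) = 11 + B (n(b, B) = B + 11 = 11 + B)
S(l) = (-2 + l)/(2*l) (S(l) = (-2 + l)/((2*l)) = (-2 + l)*(1/(2*l)) = (-2 + l)/(2*l))
h(R) = sqrt(-1/2 + R)/3 (h(R) = sqrt(R + (1/2)*(-2 + 1)/1)/3 = sqrt(R + (1/2)*1*(-1))/3 = sqrt(R - 1/2)/3 = sqrt(-1/2 + R)/3)
(38 + n(-5, 9))*h(-2) = (38 + (11 + 9))*(sqrt(-2 + 4*(-2))/6) = (38 + 20)*(sqrt(-2 - 8)/6) = 58*(sqrt(-10)/6) = 58*((I*sqrt(10))/6) = 58*(I*sqrt(10)/6) = 29*I*sqrt(10)/3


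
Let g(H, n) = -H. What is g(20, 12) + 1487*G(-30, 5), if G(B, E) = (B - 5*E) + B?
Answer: -126415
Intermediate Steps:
G(B, E) = -5*E + 2*B
g(20, 12) + 1487*G(-30, 5) = -1*20 + 1487*(-5*5 + 2*(-30)) = -20 + 1487*(-25 - 60) = -20 + 1487*(-85) = -20 - 126395 = -126415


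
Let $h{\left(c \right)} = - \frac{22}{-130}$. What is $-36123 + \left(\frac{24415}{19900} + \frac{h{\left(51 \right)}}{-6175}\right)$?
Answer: $- \frac{11540707849431}{319494500} \approx -36122.0$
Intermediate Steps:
$h{\left(c \right)} = \frac{11}{65}$ ($h{\left(c \right)} = \left(-22\right) \left(- \frac{1}{130}\right) = \frac{11}{65}$)
$-36123 + \left(\frac{24415}{19900} + \frac{h{\left(51 \right)}}{-6175}\right) = -36123 + \left(\frac{24415}{19900} + \frac{11}{65 \left(-6175\right)}\right) = -36123 + \left(24415 \cdot \frac{1}{19900} + \frac{11}{65} \left(- \frac{1}{6175}\right)\right) = -36123 + \left(\frac{4883}{3980} - \frac{11}{401375}\right) = -36123 + \frac{391974069}{319494500} = - \frac{11540707849431}{319494500}$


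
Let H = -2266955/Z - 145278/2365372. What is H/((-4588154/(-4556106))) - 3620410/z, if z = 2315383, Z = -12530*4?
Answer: 194715625183539142569545/4497936389334610295416 ≈ 43.290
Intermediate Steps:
Z = -50120
H = 267745527445/5927622232 (H = -2266955/(-50120) - 145278/2365372 = -2266955*(-1/50120) - 145278*1/2365372 = 453391/10024 - 72639/1182686 = 267745527445/5927622232 ≈ 45.169)
H/((-4588154/(-4556106))) - 3620410/z = 267745527445/(5927622232*((-4588154/(-4556106)))) - 3620410/2315383 = 267745527445/(5927622232*((-4588154*(-1/4556106)))) - 3620410*1/2315383 = 267745527445/(5927622232*(2294077/2278053)) - 3620410/2315383 = (267745527445/5927622232)*(2278053/2294077) - 3620410/2315383 = 609938502032664585/13598421827119864 - 3620410/2315383 = 194715625183539142569545/4497936389334610295416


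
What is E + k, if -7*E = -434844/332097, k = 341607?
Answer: 264709017999/774893 ≈ 3.4161e+5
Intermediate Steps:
E = 144948/774893 (E = -(-434844)/(7*332097) = -1/7*(-144948/110699) = 144948/774893 ≈ 0.18706)
E + k = 144948/774893 + 341607 = 264709017999/774893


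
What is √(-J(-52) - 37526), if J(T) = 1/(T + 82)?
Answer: I*√33773430/30 ≈ 193.72*I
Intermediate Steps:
J(T) = 1/(82 + T)
√(-J(-52) - 37526) = √(-1/(82 - 52) - 37526) = √(-1/30 - 37526) = √(-1125781/30) = I*√33773430/30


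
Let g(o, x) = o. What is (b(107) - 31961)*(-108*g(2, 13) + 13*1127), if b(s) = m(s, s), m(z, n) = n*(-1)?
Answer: -462901580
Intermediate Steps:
m(z, n) = -n
b(s) = -s
(b(107) - 31961)*(-108*g(2, 13) + 13*1127) = (-1*107 - 31961)*(-108*2 + 13*1127) = (-107 - 31961)*(-216 + 14651) = -32068*14435 = -462901580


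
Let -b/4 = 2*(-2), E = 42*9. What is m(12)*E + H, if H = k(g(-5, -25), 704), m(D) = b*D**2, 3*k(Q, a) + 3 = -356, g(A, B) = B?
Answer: 2612377/3 ≈ 8.7079e+5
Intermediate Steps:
E = 378
k(Q, a) = -359/3 (k(Q, a) = -1 + (1/3)*(-356) = -1 - 356/3 = -359/3)
b = 16 (b = -8*(-2) = -4*(-4) = 16)
m(D) = 16*D**2
H = -359/3 ≈ -119.67
m(12)*E + H = (16*12**2)*378 - 359/3 = (16*144)*378 - 359/3 = 2304*378 - 359/3 = 870912 - 359/3 = 2612377/3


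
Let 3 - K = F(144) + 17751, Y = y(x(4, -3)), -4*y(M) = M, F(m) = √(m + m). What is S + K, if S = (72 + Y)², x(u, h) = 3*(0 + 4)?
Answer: -12987 - 12*√2 ≈ -13004.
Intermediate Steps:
x(u, h) = 12 (x(u, h) = 3*4 = 12)
F(m) = √2*√m (F(m) = √(2*m) = √2*√m)
y(M) = -M/4
Y = -3 (Y = -¼*12 = -3)
K = -17748 - 12*√2 (K = 3 - (√2*√144 + 17751) = 3 - (√2*12 + 17751) = 3 - (12*√2 + 17751) = 3 - (17751 + 12*√2) = 3 + (-17751 - 12*√2) = -17748 - 12*√2 ≈ -17765.)
S = 4761 (S = (72 - 3)² = 69² = 4761)
S + K = 4761 + (-17748 - 12*√2) = -12987 - 12*√2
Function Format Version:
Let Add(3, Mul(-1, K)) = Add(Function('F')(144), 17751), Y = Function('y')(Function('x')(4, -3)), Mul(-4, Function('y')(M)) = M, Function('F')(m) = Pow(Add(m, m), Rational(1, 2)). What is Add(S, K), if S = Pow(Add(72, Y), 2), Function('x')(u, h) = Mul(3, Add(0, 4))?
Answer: Add(-12987, Mul(-12, Pow(2, Rational(1, 2)))) ≈ -13004.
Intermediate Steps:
Function('x')(u, h) = 12 (Function('x')(u, h) = Mul(3, 4) = 12)
Function('F')(m) = Mul(Pow(2, Rational(1, 2)), Pow(m, Rational(1, 2))) (Function('F')(m) = Pow(Mul(2, m), Rational(1, 2)) = Mul(Pow(2, Rational(1, 2)), Pow(m, Rational(1, 2))))
Function('y')(M) = Mul(Rational(-1, 4), M)
Y = -3 (Y = Mul(Rational(-1, 4), 12) = -3)
K = Add(-17748, Mul(-12, Pow(2, Rational(1, 2)))) (K = Add(3, Mul(-1, Add(Mul(Pow(2, Rational(1, 2)), Pow(144, Rational(1, 2))), 17751))) = Add(3, Mul(-1, Add(Mul(Pow(2, Rational(1, 2)), 12), 17751))) = Add(3, Mul(-1, Add(Mul(12, Pow(2, Rational(1, 2))), 17751))) = Add(3, Mul(-1, Add(17751, Mul(12, Pow(2, Rational(1, 2)))))) = Add(3, Add(-17751, Mul(-12, Pow(2, Rational(1, 2))))) = Add(-17748, Mul(-12, Pow(2, Rational(1, 2)))) ≈ -17765.)
S = 4761 (S = Pow(Add(72, -3), 2) = Pow(69, 2) = 4761)
Add(S, K) = Add(4761, Add(-17748, Mul(-12, Pow(2, Rational(1, 2))))) = Add(-12987, Mul(-12, Pow(2, Rational(1, 2))))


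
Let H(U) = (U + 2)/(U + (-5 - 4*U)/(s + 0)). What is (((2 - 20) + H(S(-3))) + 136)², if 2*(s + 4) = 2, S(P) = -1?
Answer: 54289/4 ≈ 13572.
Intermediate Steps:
s = -3 (s = -4 + (½)*2 = -4 + 1 = -3)
H(U) = (2 + U)/(5/3 + 7*U/3) (H(U) = (U + 2)/(U + (-5 - 4*U)/(-3 + 0)) = (2 + U)/(U + (-5 - 4*U)/(-3)) = (2 + U)/(U + (-5 - 4*U)*(-⅓)) = (2 + U)/(U + (5/3 + 4*U/3)) = (2 + U)/(5/3 + 7*U/3))
(((2 - 20) + H(S(-3))) + 136)² = (((2 - 20) + 3*(2 - 1)/(5 + 7*(-1))) + 136)² = ((-18 + 3*1/(5 - 7)) + 136)² = ((-18 + 3*1/(-2)) + 136)² = ((-18 + 3*(-½)*1) + 136)² = ((-18 - 3/2) + 136)² = (-39/2 + 136)² = (233/2)² = 54289/4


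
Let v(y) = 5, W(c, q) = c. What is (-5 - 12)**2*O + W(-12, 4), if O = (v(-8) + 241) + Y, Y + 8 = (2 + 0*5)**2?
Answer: 69926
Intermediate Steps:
Y = -4 (Y = -8 + (2 + 0*5)**2 = -8 + (2 + 0)**2 = -8 + 2**2 = -8 + 4 = -4)
O = 242 (O = (5 + 241) - 4 = 246 - 4 = 242)
(-5 - 12)**2*O + W(-12, 4) = (-5 - 12)**2*242 - 12 = (-17)**2*242 - 12 = 289*242 - 12 = 69938 - 12 = 69926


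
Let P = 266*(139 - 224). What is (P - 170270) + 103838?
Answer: -89042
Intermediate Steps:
P = -22610 (P = 266*(-85) = -22610)
(P - 170270) + 103838 = (-22610 - 170270) + 103838 = -192880 + 103838 = -89042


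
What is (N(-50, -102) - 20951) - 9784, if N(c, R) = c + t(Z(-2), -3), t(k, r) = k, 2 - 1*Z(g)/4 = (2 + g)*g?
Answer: -30777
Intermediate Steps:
Z(g) = 8 - 4*g*(2 + g) (Z(g) = 8 - 4*(2 + g)*g = 8 - 4*g*(2 + g))
N(c, R) = 8 + c (N(c, R) = c + (8 - 8*(-2) - 4*(-2)²) = c + (8 + 16 - 4*4) = c + (8 + 16 - 16) = c + 8 = 8 + c)
(N(-50, -102) - 20951) - 9784 = ((8 - 50) - 20951) - 9784 = (-42 - 20951) - 9784 = -20993 - 9784 = -30777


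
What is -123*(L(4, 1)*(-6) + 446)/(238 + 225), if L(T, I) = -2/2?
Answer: -55596/463 ≈ -120.08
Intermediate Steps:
L(T, I) = -1 (L(T, I) = -2*½ = -1)
-123*(L(4, 1)*(-6) + 446)/(238 + 225) = -123*(-1*(-6) + 446)/(238 + 225) = -123/(463/(6 + 446)) = -123/(463/452) = -123/(463*(1/452)) = -123/463/452 = -123*452/463 = -55596/463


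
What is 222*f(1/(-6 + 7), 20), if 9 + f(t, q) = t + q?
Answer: 2664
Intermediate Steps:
f(t, q) = -9 + q + t (f(t, q) = -9 + (t + q) = -9 + (q + t) = -9 + q + t)
222*f(1/(-6 + 7), 20) = 222*(-9 + 20 + 1/(-6 + 7)) = 222*(-9 + 20 + 1/1) = 222*(-9 + 20 + 1) = 222*12 = 2664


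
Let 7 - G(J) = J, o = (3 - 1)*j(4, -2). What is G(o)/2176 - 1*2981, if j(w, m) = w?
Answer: -6486657/2176 ≈ -2981.0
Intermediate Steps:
o = 8 (o = (3 - 1)*4 = 2*4 = 8)
G(J) = 7 - J
G(o)/2176 - 1*2981 = (7 - 1*8)/2176 - 1*2981 = (7 - 8)*(1/2176) - 2981 = -1*1/2176 - 2981 = -1/2176 - 2981 = -6486657/2176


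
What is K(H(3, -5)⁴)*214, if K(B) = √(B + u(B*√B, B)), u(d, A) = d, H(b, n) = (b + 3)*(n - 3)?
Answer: 493056*√2305 ≈ 2.3672e+7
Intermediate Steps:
H(b, n) = (-3 + n)*(3 + b) (H(b, n) = (3 + b)*(-3 + n) = (-3 + n)*(3 + b))
K(B) = √(B + B^(3/2)) (K(B) = √(B + B*√B) = √(B + B^(3/2)))
K(H(3, -5)⁴)*214 = √((-9 - 3*3 + 3*(-5) + 3*(-5))⁴ + ((-9 - 3*3 + 3*(-5) + 3*(-5))⁴)^(3/2))*214 = √((-9 - 9 - 15 - 15)⁴ + ((-9 - 9 - 15 - 15)⁴)^(3/2))*214 = √((-48)⁴ + ((-48)⁴)^(3/2))*214 = √(5308416 + 5308416^(3/2))*214 = √(5308416 + 12230590464)*214 = √12235898880*214 = (2304*√2305)*214 = 493056*√2305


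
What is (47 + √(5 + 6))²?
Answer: (47 + √11)² ≈ 2531.8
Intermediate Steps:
(47 + √(5 + 6))² = (47 + √11)²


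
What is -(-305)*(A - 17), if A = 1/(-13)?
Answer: -67710/13 ≈ -5208.5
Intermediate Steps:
A = -1/13 (A = 1*(-1/13) = -1/13 ≈ -0.076923)
-(-305)*(A - 17) = -(-305)*(-1/13 - 17) = -(-305)*(-222)/13 = -61*1110/13 = -67710/13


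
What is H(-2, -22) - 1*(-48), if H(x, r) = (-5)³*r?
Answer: 2798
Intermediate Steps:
H(x, r) = -125*r
H(-2, -22) - 1*(-48) = -125*(-22) - 1*(-48) = 2750 + 48 = 2798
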